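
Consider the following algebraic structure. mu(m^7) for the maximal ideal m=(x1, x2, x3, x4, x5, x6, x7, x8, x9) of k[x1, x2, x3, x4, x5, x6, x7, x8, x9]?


Graded Nakayama: mu(m^d) = dim_k (m^d/m^(d+1)) = #degree-7 monomials in 9 vars
C(n+d-1,d)=C(15,7)=6435


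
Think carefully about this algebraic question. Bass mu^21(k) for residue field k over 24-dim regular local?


C(n,i)=C(24,21)=2024


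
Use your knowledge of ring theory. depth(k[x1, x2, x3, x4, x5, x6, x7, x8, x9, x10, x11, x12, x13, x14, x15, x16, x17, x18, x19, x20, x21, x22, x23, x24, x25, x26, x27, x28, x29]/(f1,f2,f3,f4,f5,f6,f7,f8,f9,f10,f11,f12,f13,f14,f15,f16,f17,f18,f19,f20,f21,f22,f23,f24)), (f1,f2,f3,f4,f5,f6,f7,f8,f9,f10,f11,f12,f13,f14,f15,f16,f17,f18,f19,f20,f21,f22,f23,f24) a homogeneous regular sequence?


depth(R)=29
depth(R/I)=29-24=5


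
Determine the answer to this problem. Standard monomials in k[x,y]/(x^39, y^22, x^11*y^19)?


k[x,y]/I, I = (x^39, y^22, x^11*y^19)
Rect: 39x22=858. Corner: (39-11)x(22-19)=84.
dim = 858-84 = 774


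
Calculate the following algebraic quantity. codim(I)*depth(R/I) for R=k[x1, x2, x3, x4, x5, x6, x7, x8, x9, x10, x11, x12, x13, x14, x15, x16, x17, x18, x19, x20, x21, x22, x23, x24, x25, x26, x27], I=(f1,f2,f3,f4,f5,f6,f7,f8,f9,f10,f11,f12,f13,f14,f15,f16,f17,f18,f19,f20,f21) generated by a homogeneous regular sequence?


codim=21, depth=dim(R/I)=27-21=6
Product=21*6=126


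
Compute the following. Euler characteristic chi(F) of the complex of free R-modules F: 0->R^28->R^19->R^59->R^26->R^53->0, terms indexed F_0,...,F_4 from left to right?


chi = sum (-1)^i * rank:
(-1)^0*28=28
(-1)^1*19=-19
(-1)^2*59=59
(-1)^3*26=-26
(-1)^4*53=53
chi=95


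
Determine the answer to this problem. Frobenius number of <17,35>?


gcd(17,35)=1 => F=ab-a-b=17*35-17-35=595-52=543


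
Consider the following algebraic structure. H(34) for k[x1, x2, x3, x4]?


C(d+n-1,n-1)=C(37,3)=7770


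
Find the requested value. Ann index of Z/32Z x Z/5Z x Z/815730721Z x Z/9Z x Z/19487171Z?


Exponent = lcm of the cyclic orders; pairwise coprime => product.
2^5*5^1*13^8*3^2*11^7=32*5*815730721*9*19487171=22890649032115619040


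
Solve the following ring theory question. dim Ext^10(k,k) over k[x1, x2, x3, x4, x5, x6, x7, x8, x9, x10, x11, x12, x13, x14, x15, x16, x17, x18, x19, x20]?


C(n,i)=C(20,10)=184756


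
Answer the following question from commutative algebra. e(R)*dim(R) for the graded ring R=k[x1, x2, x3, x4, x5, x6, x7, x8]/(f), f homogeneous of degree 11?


e(R)=deg(f)=11, dim(R)=8-1=7
e*dim=11*7=77


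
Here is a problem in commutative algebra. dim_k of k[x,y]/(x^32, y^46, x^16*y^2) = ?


k[x,y]/I, I = (x^32, y^46, x^16*y^2)
Rect: 32x46=1472. Corner: (32-16)x(46-2)=704.
dim = 1472-704 = 768


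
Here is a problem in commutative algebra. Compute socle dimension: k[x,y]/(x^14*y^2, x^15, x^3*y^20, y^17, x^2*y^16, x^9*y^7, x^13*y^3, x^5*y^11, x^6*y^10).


Socle = ann(m) = span of standard monomials u with x*u, y*u in I (staircase corners).
Redundant generators: x^3*y^20
Minimal generators: x^15, x^14*y^2, x^13*y^3, x^9*y^7, x^6*y^10, x^5*y^11, x^2*y^16, y^17
Corners: xy^16, x^4y^15, x^5y^10, x^8y^9, x^12y^6, x^13y^2, x^14y
Socle dim=7


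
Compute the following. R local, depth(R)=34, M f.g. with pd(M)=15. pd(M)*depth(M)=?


pd+depth=34
depth=34-15=19
pd*depth=15*19=285


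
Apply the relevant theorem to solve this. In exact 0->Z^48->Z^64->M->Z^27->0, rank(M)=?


Alt sum=0:
(-1)^0*48 + (-1)^1*64 + (-1)^2*? + (-1)^3*27=0
rank(M)=43


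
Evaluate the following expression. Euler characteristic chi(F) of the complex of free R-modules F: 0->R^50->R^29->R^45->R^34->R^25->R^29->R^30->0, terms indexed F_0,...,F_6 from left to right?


chi = sum (-1)^i * rank:
(-1)^0*50=50
(-1)^1*29=-29
(-1)^2*45=45
(-1)^3*34=-34
(-1)^4*25=25
(-1)^5*29=-29
(-1)^6*30=30
chi=58


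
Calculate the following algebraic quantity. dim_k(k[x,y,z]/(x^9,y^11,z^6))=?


Basis: x^iy^jz^k, i<9,j<11,k<6
9*11*6=594


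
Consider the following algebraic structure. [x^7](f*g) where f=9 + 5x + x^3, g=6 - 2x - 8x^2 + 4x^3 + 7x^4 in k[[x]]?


[x^7] = sum a_i*b_j, i+j=7
  1*7=7
Sum=7


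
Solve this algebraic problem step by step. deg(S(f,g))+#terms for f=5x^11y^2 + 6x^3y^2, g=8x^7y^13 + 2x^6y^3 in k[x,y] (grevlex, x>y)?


LT(f)=5x^11y^2, LT(g)=8x^7y^13
lcm(LM)=x^11y^13
S(f,g) (scaled by 40 to clear denominators) = 8y^11*f - 5x^4*g = 48x^3y^13 - 10x^10y^3
2 terms, deg 16.
16+2=18


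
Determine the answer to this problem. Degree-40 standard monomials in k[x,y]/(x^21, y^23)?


k[x,y], I = (x^21, y^23), d = 40
Need i < 21 and d-i < 23.
Range: 18 <= i <= 20.
H(40) = 3


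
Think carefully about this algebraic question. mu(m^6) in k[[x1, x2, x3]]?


C(n+d-1,d)=C(8,6)=28


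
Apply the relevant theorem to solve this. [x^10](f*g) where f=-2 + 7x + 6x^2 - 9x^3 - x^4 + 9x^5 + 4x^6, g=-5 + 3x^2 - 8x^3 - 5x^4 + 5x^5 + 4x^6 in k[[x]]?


[x^10] = sum a_i*b_j, i+j=10
  -1*4=-4
  9*5=45
  4*-5=-20
Sum=21


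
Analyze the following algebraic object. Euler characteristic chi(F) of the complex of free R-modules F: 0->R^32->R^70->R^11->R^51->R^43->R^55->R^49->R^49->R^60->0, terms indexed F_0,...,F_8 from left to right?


chi = sum (-1)^i * rank:
(-1)^0*32=32
(-1)^1*70=-70
(-1)^2*11=11
(-1)^3*51=-51
(-1)^4*43=43
(-1)^5*55=-55
(-1)^6*49=49
(-1)^7*49=-49
(-1)^8*60=60
chi=-30


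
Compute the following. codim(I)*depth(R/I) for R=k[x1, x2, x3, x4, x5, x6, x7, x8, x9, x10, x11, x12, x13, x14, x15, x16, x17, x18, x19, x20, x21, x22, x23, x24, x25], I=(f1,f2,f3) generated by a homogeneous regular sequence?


codim=3, depth=dim(R/I)=25-3=22
Product=3*22=66


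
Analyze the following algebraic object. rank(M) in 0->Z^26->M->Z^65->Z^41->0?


Alt sum=0:
(-1)^0*26 + (-1)^1*? + (-1)^2*65 + (-1)^3*41=0
rank(M)=50


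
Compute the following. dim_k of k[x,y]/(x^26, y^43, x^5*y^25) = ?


k[x,y]/I, I = (x^26, y^43, x^5*y^25)
Rect: 26x43=1118. Corner: (26-5)x(43-25)=378.
dim = 1118-378 = 740


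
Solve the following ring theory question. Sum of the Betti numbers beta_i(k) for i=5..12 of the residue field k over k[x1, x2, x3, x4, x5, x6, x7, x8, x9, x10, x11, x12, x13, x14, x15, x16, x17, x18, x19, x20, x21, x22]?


Koszul resolution: beta_i(k)=C(n,i), n=22
C(22,5)=26334, C(22,6)=74613, C(22,7)=170544, C(22,8)=319770, C(22,9)=497420, C(22,10)=646646, C(22,11)=705432, C(22,12)=646646
Sum=3087405


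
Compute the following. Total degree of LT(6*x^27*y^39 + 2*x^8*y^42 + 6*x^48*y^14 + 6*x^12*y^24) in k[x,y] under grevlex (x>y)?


LT: 6*x^27*y^39
deg_x=27, deg_y=39
Total=27+39=66


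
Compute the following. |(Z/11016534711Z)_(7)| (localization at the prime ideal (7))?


7-primary part: 11016534711=7^10*39
Size=7^10=282475249


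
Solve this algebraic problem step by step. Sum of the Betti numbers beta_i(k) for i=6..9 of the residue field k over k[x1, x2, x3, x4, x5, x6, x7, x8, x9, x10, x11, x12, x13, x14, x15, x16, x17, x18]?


Koszul resolution: beta_i(k)=C(n,i), n=18
C(18,6)=18564, C(18,7)=31824, C(18,8)=43758, C(18,9)=48620
Sum=142766


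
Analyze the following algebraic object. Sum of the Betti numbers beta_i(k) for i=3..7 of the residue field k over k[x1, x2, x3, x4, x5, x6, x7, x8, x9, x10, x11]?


Koszul resolution: beta_i(k)=C(n,i), n=11
C(11,3)=165, C(11,4)=330, C(11,5)=462, C(11,6)=462, C(11,7)=330
Sum=1749


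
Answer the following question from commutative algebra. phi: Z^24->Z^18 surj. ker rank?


rank(ker) = 24-18 = 6


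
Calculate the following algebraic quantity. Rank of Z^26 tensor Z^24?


rank(M(x)N) = rank(M)*rank(N)
26*24 = 624


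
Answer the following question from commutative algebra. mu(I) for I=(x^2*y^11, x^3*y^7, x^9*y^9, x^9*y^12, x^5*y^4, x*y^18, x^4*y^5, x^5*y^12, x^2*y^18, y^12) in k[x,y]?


Remove redundant (divisible by others).
x^9*y^9 redundant.
x^5*y^12 redundant.
x*y^18 redundant.
x^2*y^18 redundant.
x^9*y^12 redundant.
Min: x^5*y^4, x^4*y^5, x^3*y^7, x^2*y^11, y^12
Count=5


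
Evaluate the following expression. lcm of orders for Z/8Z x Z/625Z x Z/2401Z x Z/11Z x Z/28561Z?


Exponent = lcm of the cyclic orders; pairwise coprime => product.
2^3*5^4*7^4*11^1*13^4=8*625*2401*11*28561=3771622855000


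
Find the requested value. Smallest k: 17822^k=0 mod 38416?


17822^k mod 38416:
k=1: 17822
k=2: 196
k=3: 35672
k=4: 0
First zero at k = 4


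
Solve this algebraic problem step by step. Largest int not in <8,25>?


gcd(8,25)=1 => F=ab-a-b=8*25-8-25=200-33=167


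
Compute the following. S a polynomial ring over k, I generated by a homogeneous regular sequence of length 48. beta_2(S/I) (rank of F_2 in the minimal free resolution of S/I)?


Regular sequence => Koszul complex is the minimal free resolution.
Syz_1 minimally generated by Koszul relations f_i*e_j - f_j*e_i (i<j): mu(Syz_1) = beta_2 = C(m,2) = m(m-1)/2
m=48
48*47/2 = 1128


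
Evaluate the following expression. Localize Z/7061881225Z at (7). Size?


7-primary part: 7061881225=7^10*25
Size=7^10=282475249


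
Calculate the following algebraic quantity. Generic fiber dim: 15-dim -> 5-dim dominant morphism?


dim(fiber)=dim(X)-dim(Y)=15-5=10


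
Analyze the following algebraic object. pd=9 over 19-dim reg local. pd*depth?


pd+depth=19
depth=19-9=10
pd*depth=9*10=90


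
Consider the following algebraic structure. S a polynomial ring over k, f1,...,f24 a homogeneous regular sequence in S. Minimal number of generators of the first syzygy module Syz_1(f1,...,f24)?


Regular sequence => Koszul complex is the minimal free resolution.
Syz_1 minimally generated by Koszul relations f_i*e_j - f_j*e_i (i<j): mu(Syz_1) = beta_2 = C(m,2) = m(m-1)/2
m=24
24*23/2 = 276


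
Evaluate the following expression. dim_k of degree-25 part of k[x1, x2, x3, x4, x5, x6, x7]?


C(d+n-1,n-1)=C(31,6)=736281


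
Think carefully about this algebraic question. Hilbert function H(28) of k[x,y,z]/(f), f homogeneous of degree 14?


C(30,2)-C(16,2)=435-120=315


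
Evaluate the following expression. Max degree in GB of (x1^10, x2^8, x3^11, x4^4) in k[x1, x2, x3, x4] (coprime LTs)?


Pure powers, coprime LTs => already GB.
Degrees: 10, 8, 11, 4
Max=11


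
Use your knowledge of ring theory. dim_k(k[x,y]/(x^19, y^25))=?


Basis: x^i*y^j, i<19, j<25
19*25=475


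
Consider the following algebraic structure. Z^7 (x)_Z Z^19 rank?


rank(M(x)N) = rank(M)*rank(N)
7*19 = 133


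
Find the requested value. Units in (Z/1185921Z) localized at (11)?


Local ring = Z/14641Z.
phi(14641) = 11^3*(11-1) = 13310


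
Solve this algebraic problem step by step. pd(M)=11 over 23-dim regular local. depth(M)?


pd+depth=depth(R)=23
depth=23-11=12


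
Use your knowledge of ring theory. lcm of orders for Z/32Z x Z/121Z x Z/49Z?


Exponent = lcm of the cyclic orders; pairwise coprime => product.
2^5*11^2*7^2=32*121*49=189728


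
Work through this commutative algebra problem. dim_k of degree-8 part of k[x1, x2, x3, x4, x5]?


C(d+n-1,n-1)=C(12,4)=495


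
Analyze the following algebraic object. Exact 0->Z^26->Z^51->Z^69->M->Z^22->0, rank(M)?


Alt sum=0:
(-1)^0*26 + (-1)^1*51 + (-1)^2*69 + (-1)^3*? + (-1)^4*22=0
rank(M)=66


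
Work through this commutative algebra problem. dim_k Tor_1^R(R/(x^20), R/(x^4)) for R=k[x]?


Tor_1(R/I,R/J)=(I cap J)/IJ=(x^20)/(x^24)
dim=24-20=min(20,4)=4


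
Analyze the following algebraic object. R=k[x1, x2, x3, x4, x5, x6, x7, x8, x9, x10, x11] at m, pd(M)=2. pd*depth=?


pd+depth=11
depth=11-2=9
pd*depth=2*9=18


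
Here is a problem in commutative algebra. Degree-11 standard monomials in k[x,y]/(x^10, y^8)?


k[x,y], I = (x^10, y^8), d = 11
Need i < 10 and d-i < 8.
Range: 4 <= i <= 9.
H(11) = 6


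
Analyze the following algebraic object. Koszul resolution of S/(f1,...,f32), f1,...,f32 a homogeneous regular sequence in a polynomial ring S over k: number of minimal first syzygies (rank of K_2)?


Regular sequence => Koszul complex is the minimal free resolution.
Syz_1 minimally generated by Koszul relations f_i*e_j - f_j*e_i (i<j): mu(Syz_1) = beta_2 = C(m,2) = m(m-1)/2
m=32
32*31/2 = 496


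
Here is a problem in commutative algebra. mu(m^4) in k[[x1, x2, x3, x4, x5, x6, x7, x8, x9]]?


C(n+d-1,d)=C(12,4)=495


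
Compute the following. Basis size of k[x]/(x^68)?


Basis: 1,x,...,x^67
dim=68


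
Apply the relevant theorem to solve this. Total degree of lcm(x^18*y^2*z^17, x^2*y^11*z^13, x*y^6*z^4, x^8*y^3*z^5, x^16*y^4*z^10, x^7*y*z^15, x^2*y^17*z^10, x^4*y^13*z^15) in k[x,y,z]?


lcm = componentwise max:
x: max(18,2,1,8,16,7,2,4)=18
y: max(2,11,6,3,4,1,17,13)=17
z: max(17,13,4,5,10,15,10,15)=17
Total=18+17+17=52


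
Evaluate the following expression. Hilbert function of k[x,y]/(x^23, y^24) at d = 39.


k[x,y], I = (x^23, y^24), d = 39
Need i < 23 and d-i < 24.
Range: 16 <= i <= 22.
H(39) = 7


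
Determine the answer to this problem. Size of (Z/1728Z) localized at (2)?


2-primary part: 1728=2^6*27
Size=2^6=64


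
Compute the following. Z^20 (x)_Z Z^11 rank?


rank(M(x)N) = rank(M)*rank(N)
20*11 = 220


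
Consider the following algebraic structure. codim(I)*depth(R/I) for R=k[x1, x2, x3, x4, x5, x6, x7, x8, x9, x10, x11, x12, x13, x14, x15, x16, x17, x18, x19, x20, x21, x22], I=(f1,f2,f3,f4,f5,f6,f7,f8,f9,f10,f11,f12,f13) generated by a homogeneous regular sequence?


codim=13, depth=dim(R/I)=22-13=9
Product=13*9=117


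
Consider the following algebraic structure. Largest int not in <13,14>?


gcd(13,14)=1 => F=ab-a-b=13*14-13-14=182-27=155


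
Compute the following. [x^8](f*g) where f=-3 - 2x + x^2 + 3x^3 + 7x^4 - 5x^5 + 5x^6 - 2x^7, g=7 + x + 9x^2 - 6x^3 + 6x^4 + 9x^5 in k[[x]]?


[x^8] = sum a_i*b_j, i+j=8
  3*9=27
  7*6=42
  -5*-6=30
  5*9=45
  -2*1=-2
Sum=142


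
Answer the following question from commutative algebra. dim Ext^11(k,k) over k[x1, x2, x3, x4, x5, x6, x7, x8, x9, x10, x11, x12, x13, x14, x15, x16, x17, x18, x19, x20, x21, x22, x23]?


C(n,i)=C(23,11)=1352078


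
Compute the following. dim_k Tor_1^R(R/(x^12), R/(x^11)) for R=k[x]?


Tor_1(R/I,R/J)=(I cap J)/IJ=(x^12)/(x^23)
dim=23-12=min(12,11)=11


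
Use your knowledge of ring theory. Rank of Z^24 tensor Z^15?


rank(M(x)N) = rank(M)*rank(N)
24*15 = 360


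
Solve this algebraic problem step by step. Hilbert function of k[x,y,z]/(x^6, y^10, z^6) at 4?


Need i<6, j<10, k<6 with i+j+k=4.
For each i, j ranges over max(0,4-i-5)..min(9,4-i):
  i=0: j in [0,4] -> 5
  i=1: j in [0,3] -> 4
  i=2: j in [0,2] -> 3
  i=3: j in [0,1] -> 2
  i=4: j in [0,0] -> 1
H(4) = 5+4+3+2+1 = 15


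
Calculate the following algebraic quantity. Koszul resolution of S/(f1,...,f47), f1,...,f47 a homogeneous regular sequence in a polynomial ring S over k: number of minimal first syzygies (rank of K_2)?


Regular sequence => Koszul complex is the minimal free resolution.
Syz_1 minimally generated by Koszul relations f_i*e_j - f_j*e_i (i<j): mu(Syz_1) = beta_2 = C(m,2) = m(m-1)/2
m=47
47*46/2 = 1081


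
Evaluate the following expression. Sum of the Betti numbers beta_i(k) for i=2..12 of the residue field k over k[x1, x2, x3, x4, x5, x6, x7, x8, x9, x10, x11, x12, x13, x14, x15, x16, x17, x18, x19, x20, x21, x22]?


Koszul resolution: beta_i(k)=C(n,i), n=22
C(22,2)=231, C(22,3)=1540, C(22,4)=7315, C(22,5)=26334, C(22,6)=74613, C(22,7)=170544, C(22,8)=319770, C(22,9)=497420, C(22,10)=646646, C(22,11)=705432, C(22,12)=646646
Sum=3096491


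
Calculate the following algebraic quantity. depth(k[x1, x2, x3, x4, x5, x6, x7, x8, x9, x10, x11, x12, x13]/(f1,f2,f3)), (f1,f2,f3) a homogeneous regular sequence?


depth(R)=13
depth(R/I)=13-3=10


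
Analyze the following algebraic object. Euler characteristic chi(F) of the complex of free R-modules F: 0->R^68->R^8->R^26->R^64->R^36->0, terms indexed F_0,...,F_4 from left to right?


chi = sum (-1)^i * rank:
(-1)^0*68=68
(-1)^1*8=-8
(-1)^2*26=26
(-1)^3*64=-64
(-1)^4*36=36
chi=58


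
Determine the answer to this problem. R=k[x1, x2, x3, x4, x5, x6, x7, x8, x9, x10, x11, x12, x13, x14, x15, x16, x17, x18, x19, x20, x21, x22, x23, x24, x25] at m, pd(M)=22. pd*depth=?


pd+depth=25
depth=25-22=3
pd*depth=22*3=66


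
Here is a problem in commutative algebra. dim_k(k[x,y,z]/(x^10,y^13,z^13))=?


Basis: x^iy^jz^k, i<10,j<13,k<13
10*13*13=1690


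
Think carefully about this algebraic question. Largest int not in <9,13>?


gcd(9,13)=1 => F=ab-a-b=9*13-9-13=117-22=95


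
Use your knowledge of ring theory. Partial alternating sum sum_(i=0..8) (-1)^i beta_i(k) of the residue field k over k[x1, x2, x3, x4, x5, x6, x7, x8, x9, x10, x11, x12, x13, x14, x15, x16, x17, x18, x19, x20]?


Koszul resolution: beta_i(k)=C(n,i), n=20
sum_(i=0..p) (-1)^i C(n,i) = (-1)^p C(n-1,p)
(-1)^8*C(19,8) = (-1)^8*75582 = 75582


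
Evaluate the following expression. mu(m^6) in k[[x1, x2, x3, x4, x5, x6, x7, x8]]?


C(n+d-1,d)=C(13,6)=1716


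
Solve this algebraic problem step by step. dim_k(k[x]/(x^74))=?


Basis: 1,x,...,x^73
dim=74


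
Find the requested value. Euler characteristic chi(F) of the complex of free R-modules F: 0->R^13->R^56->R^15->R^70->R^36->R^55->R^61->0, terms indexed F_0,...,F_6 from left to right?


chi = sum (-1)^i * rank:
(-1)^0*13=13
(-1)^1*56=-56
(-1)^2*15=15
(-1)^3*70=-70
(-1)^4*36=36
(-1)^5*55=-55
(-1)^6*61=61
chi=-56


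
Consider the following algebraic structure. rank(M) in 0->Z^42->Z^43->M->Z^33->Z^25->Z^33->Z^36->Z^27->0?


Alt sum=0:
(-1)^0*42 + (-1)^1*43 + (-1)^2*? + (-1)^3*33 + (-1)^4*25 + (-1)^5*33 + (-1)^6*36 + (-1)^7*27=0
rank(M)=33


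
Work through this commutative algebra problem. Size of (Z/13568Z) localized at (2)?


2-primary part: 13568=2^8*53
Size=2^8=256


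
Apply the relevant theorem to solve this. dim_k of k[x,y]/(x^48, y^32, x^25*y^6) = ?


k[x,y]/I, I = (x^48, y^32, x^25*y^6)
Rect: 48x32=1536. Corner: (48-25)x(32-6)=598.
dim = 1536-598 = 938


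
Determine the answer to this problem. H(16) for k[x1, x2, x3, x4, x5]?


C(d+n-1,n-1)=C(20,4)=4845


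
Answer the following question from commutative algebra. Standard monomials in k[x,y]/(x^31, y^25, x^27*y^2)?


k[x,y]/I, I = (x^31, y^25, x^27*y^2)
Rect: 31x25=775. Corner: (31-27)x(25-2)=92.
dim = 775-92 = 683


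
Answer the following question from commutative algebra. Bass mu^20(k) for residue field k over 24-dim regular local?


C(n,i)=C(24,20)=10626


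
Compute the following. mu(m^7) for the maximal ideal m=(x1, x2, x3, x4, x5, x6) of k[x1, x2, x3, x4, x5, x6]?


Graded Nakayama: mu(m^d) = dim_k (m^d/m^(d+1)) = #degree-7 monomials in 6 vars
C(n+d-1,d)=C(12,7)=792


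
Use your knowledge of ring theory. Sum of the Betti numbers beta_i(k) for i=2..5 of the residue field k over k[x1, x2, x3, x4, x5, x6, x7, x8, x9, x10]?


Koszul resolution: beta_i(k)=C(n,i), n=10
C(10,2)=45, C(10,3)=120, C(10,4)=210, C(10,5)=252
Sum=627


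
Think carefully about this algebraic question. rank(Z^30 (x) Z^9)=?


rank(M(x)N) = rank(M)*rank(N)
30*9 = 270


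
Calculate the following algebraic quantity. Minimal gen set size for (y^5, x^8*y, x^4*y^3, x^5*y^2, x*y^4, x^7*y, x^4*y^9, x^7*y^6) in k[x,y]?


Remove redundant (divisible by others).
x^4*y^9 redundant.
x^8*y redundant.
x^7*y^6 redundant.
Min: x^7*y, x^5*y^2, x^4*y^3, x*y^4, y^5
Count=5


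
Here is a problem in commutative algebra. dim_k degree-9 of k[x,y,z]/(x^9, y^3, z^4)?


Need i<9, j<3, k<4 with i+j+k=9.
For each i, j ranges over max(0,9-i-3)..min(2,9-i):
  i=0: j in [6,2] -> 0
  i=1: j in [5,2] -> 0
  i=2: j in [4,2] -> 0
  i=3: j in [3,2] -> 0
  i=4: j in [2,2] -> 1
  i=5: j in [1,2] -> 2
  i=6: j in [0,2] -> 3
  i=7: j in [0,2] -> 3
  i=8: j in [0,1] -> 2
H(9) = 0+0+0+0+1+2+3+3+2 = 11


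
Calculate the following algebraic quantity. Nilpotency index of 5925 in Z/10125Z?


5925^k mod 10125:
k=1: 5925
k=2: 2250
k=3: 6750
k=4: 0
First zero at k = 4


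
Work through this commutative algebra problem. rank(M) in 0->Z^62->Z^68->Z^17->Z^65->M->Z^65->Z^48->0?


Alt sum=0:
(-1)^0*62 + (-1)^1*68 + (-1)^2*17 + (-1)^3*65 + (-1)^4*? + (-1)^5*65 + (-1)^6*48=0
rank(M)=71


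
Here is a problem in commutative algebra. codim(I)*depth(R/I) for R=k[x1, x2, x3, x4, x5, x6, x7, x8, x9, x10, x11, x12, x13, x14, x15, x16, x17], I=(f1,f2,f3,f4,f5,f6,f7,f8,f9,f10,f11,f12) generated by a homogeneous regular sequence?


codim=12, depth=dim(R/I)=17-12=5
Product=12*5=60


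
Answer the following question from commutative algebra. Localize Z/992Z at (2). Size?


2-primary part: 992=2^5*31
Size=2^5=32


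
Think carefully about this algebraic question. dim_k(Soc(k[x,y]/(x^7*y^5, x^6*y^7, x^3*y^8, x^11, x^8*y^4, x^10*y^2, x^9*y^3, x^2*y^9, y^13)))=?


Socle = ann(m) = span of standard monomials u with x*u, y*u in I (staircase corners).
Minimal generators: x^11, x^10*y^2, x^9*y^3, x^8*y^4, x^7*y^5, x^6*y^7, x^3*y^8, x^2*y^9, y^13
Corners: xy^12, x^2y^8, x^5y^7, x^6y^6, x^7y^4, x^8y^3, x^9y^2, x^10y
Socle dim=8


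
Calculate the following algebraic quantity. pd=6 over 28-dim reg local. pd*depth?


pd+depth=28
depth=28-6=22
pd*depth=6*22=132


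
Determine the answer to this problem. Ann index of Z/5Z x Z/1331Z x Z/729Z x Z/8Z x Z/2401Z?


Exponent = lcm of the cyclic orders; pairwise coprime => product.
5^1*11^3*3^6*2^3*7^4=5*1331*729*8*2401=93187515960


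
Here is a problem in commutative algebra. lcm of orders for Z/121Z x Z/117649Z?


Exponent = lcm of the cyclic orders; pairwise coprime => product.
11^2*7^6=121*117649=14235529


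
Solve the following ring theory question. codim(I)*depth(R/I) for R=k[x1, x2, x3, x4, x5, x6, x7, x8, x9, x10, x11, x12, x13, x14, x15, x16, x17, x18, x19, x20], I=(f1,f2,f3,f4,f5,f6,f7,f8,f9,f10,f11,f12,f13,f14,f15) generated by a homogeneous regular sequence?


codim=15, depth=dim(R/I)=20-15=5
Product=15*5=75


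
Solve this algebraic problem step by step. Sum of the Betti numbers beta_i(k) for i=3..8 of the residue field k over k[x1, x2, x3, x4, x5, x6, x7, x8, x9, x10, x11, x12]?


Koszul resolution: beta_i(k)=C(n,i), n=12
C(12,3)=220, C(12,4)=495, C(12,5)=792, C(12,6)=924, C(12,7)=792, C(12,8)=495
Sum=3718


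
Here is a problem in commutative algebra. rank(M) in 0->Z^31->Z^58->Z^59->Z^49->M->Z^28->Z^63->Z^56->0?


Alt sum=0:
(-1)^0*31 + (-1)^1*58 + (-1)^2*59 + (-1)^3*49 + (-1)^4*? + (-1)^5*28 + (-1)^6*63 + (-1)^7*56=0
rank(M)=38


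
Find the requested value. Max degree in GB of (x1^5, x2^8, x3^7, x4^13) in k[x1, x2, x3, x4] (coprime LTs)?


Pure powers, coprime LTs => already GB.
Degrees: 5, 8, 7, 13
Max=13


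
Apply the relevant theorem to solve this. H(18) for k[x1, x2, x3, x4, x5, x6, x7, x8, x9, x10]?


C(d+n-1,n-1)=C(27,9)=4686825


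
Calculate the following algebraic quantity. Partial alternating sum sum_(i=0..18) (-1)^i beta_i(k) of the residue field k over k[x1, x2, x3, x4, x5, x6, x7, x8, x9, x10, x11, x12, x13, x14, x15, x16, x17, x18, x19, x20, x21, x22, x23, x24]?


Koszul resolution: beta_i(k)=C(n,i), n=24
sum_(i=0..p) (-1)^i C(n,i) = (-1)^p C(n-1,p)
(-1)^18*C(23,18) = (-1)^18*33649 = 33649


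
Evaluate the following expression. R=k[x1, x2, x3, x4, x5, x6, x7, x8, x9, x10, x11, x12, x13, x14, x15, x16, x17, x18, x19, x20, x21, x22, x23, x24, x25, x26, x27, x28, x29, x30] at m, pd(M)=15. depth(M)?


pd+depth=depth(R)=30
depth=30-15=15


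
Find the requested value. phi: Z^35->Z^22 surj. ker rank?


rank(ker) = 35-22 = 13


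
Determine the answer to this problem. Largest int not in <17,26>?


gcd(17,26)=1 => F=ab-a-b=17*26-17-26=442-43=399


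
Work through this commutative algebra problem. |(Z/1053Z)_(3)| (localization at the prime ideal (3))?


3-primary part: 1053=3^4*13
Size=3^4=81


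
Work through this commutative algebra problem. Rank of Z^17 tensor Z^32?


rank(M(x)N) = rank(M)*rank(N)
17*32 = 544


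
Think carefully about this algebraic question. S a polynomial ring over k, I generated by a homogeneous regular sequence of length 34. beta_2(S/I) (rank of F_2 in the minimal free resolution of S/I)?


Regular sequence => Koszul complex is the minimal free resolution.
Syz_1 minimally generated by Koszul relations f_i*e_j - f_j*e_i (i<j): mu(Syz_1) = beta_2 = C(m,2) = m(m-1)/2
m=34
34*33/2 = 561


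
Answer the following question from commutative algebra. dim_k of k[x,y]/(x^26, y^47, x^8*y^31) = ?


k[x,y]/I, I = (x^26, y^47, x^8*y^31)
Rect: 26x47=1222. Corner: (26-8)x(47-31)=288.
dim = 1222-288 = 934


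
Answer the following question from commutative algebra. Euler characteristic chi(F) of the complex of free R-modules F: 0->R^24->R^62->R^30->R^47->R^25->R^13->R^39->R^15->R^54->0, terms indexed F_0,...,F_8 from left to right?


chi = sum (-1)^i * rank:
(-1)^0*24=24
(-1)^1*62=-62
(-1)^2*30=30
(-1)^3*47=-47
(-1)^4*25=25
(-1)^5*13=-13
(-1)^6*39=39
(-1)^7*15=-15
(-1)^8*54=54
chi=35


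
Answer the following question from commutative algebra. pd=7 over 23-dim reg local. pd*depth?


pd+depth=23
depth=23-7=16
pd*depth=7*16=112


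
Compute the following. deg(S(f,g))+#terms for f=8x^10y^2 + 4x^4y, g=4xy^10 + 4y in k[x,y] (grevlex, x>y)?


LT(f)=8x^10y^2, LT(g)=4xy^10
lcm(LM)=x^10y^10
S(f,g) (scaled by 32 to clear denominators) = 4y^8*f - 8x^9*g = 16x^4y^9 - 32x^9y
2 terms, deg 13.
13+2=15


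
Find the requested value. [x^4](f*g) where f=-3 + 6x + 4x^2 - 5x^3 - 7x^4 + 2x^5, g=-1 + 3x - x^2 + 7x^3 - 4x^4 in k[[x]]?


[x^4] = sum a_i*b_j, i+j=4
  -3*-4=12
  6*7=42
  4*-1=-4
  -5*3=-15
  -7*-1=7
Sum=42


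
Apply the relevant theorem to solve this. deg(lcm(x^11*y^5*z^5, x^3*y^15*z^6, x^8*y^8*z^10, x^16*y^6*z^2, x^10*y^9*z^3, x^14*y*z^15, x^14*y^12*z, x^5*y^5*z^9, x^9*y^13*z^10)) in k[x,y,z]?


lcm = componentwise max:
x: max(11,3,8,16,10,14,14,5,9)=16
y: max(5,15,8,6,9,1,12,5,13)=15
z: max(5,6,10,2,3,15,1,9,10)=15
Total=16+15+15=46


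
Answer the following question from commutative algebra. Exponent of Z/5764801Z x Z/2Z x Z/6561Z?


Exponent = lcm of the cyclic orders; pairwise coprime => product.
7^8*2^1*3^8=5764801*2*6561=75645718722


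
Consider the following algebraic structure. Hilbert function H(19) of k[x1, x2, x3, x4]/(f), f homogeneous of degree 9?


C(22,3)-C(13,3)=1540-286=1254


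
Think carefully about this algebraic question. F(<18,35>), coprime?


gcd(18,35)=1 => F=ab-a-b=18*35-18-35=630-53=577


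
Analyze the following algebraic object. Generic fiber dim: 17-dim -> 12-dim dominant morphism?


dim(fiber)=dim(X)-dim(Y)=17-12=5


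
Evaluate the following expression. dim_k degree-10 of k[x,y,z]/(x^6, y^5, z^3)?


Need i<6, j<5, k<3 with i+j+k=10.
For each i, j ranges over max(0,10-i-2)..min(4,10-i):
  i=0: j in [8,4] -> 0
  i=1: j in [7,4] -> 0
  i=2: j in [6,4] -> 0
  i=3: j in [5,4] -> 0
  i=4: j in [4,4] -> 1
  i=5: j in [3,4] -> 2
H(10) = 0+0+0+0+1+2 = 3


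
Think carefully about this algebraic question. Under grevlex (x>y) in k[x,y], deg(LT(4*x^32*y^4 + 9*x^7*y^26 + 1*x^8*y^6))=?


LT: 4*x^32*y^4
deg_x=32, deg_y=4
Total=32+4=36


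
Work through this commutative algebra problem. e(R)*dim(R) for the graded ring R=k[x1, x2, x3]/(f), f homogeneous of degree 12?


e(R)=deg(f)=12, dim(R)=3-1=2
e*dim=12*2=24


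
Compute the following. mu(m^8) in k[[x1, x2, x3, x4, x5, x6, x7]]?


C(n+d-1,d)=C(14,8)=3003


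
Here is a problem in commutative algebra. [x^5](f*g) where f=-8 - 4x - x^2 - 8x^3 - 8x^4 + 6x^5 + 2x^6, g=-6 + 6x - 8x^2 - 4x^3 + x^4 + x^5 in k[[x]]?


[x^5] = sum a_i*b_j, i+j=5
  -8*1=-8
  -4*1=-4
  -1*-4=4
  -8*-8=64
  -8*6=-48
  6*-6=-36
Sum=-28


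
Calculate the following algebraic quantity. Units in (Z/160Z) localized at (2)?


Local ring = Z/32Z.
phi(32) = 2^4*(2-1) = 16


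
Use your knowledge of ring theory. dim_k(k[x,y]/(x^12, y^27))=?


Basis: x^i*y^j, i<12, j<27
12*27=324


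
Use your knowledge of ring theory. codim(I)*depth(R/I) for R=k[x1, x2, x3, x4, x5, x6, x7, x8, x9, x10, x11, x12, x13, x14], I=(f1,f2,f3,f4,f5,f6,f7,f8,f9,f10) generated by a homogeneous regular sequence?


codim=10, depth=dim(R/I)=14-10=4
Product=10*4=40


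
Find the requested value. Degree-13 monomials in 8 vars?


C(d+n-1,n-1)=C(20,7)=77520


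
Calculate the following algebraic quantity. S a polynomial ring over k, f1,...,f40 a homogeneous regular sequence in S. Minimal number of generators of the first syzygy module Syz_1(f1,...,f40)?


Regular sequence => Koszul complex is the minimal free resolution.
Syz_1 minimally generated by Koszul relations f_i*e_j - f_j*e_i (i<j): mu(Syz_1) = beta_2 = C(m,2) = m(m-1)/2
m=40
40*39/2 = 780


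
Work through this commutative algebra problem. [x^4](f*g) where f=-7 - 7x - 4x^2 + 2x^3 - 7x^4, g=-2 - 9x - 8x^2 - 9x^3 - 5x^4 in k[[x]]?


[x^4] = sum a_i*b_j, i+j=4
  -7*-5=35
  -7*-9=63
  -4*-8=32
  2*-9=-18
  -7*-2=14
Sum=126


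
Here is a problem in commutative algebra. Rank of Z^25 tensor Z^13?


rank(M(x)N) = rank(M)*rank(N)
25*13 = 325


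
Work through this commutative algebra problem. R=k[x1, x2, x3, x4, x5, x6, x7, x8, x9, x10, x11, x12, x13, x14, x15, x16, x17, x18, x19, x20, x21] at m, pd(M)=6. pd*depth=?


pd+depth=21
depth=21-6=15
pd*depth=6*15=90


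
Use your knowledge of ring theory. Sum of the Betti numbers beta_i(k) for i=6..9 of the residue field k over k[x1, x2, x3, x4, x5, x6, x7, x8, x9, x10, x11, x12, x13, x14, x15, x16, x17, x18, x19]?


Koszul resolution: beta_i(k)=C(n,i), n=19
C(19,6)=27132, C(19,7)=50388, C(19,8)=75582, C(19,9)=92378
Sum=245480


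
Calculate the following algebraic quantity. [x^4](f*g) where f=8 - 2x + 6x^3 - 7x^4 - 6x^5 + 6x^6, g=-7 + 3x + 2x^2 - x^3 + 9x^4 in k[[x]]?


[x^4] = sum a_i*b_j, i+j=4
  8*9=72
  -2*-1=2
  6*3=18
  -7*-7=49
Sum=141


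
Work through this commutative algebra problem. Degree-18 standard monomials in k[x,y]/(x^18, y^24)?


k[x,y], I = (x^18, y^24), d = 18
Need i < 18 and d-i < 24.
Range: 0 <= i <= 17.
H(18) = 18


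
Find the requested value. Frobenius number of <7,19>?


gcd(7,19)=1 => F=ab-a-b=7*19-7-19=133-26=107


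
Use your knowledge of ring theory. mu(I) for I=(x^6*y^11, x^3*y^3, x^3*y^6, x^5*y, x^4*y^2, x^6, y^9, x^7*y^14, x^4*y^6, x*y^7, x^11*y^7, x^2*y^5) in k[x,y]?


Remove redundant (divisible by others).
x^7*y^14 redundant.
x^11*y^7 redundant.
x^3*y^6 redundant.
x^6*y^11 redundant.
x^4*y^6 redundant.
Min: x^6, x^5*y, x^4*y^2, x^3*y^3, x^2*y^5, x*y^7, y^9
Count=7


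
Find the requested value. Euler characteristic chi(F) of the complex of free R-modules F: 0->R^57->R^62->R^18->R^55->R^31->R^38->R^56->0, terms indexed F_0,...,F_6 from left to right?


chi = sum (-1)^i * rank:
(-1)^0*57=57
(-1)^1*62=-62
(-1)^2*18=18
(-1)^3*55=-55
(-1)^4*31=31
(-1)^5*38=-38
(-1)^6*56=56
chi=7


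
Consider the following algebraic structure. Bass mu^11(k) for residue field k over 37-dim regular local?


C(n,i)=C(37,11)=854992152


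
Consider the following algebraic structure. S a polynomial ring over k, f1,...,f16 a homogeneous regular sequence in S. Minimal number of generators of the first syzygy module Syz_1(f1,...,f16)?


Regular sequence => Koszul complex is the minimal free resolution.
Syz_1 minimally generated by Koszul relations f_i*e_j - f_j*e_i (i<j): mu(Syz_1) = beta_2 = C(m,2) = m(m-1)/2
m=16
16*15/2 = 120


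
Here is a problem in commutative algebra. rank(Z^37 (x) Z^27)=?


rank(M(x)N) = rank(M)*rank(N)
37*27 = 999


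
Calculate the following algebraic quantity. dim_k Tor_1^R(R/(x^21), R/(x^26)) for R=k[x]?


Tor_1(R/I,R/J)=(I cap J)/IJ=(x^26)/(x^47)
dim=47-26=min(21,26)=21


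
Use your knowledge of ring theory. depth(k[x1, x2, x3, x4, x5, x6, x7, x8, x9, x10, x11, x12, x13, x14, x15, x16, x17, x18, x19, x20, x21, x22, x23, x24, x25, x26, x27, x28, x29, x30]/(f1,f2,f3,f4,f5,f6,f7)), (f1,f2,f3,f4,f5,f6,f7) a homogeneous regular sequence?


depth(R)=30
depth(R/I)=30-7=23


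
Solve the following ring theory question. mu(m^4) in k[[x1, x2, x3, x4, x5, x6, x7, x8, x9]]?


C(n+d-1,d)=C(12,4)=495


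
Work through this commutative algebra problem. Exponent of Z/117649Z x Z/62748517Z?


Exponent = lcm of the cyclic orders; pairwise coprime => product.
7^6*13^7=117649*62748517=7382300276533


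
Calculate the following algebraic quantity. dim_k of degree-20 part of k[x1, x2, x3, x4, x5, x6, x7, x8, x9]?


C(d+n-1,n-1)=C(28,8)=3108105


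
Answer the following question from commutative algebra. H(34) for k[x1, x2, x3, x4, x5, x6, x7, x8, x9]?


C(d+n-1,n-1)=C(42,8)=118030185


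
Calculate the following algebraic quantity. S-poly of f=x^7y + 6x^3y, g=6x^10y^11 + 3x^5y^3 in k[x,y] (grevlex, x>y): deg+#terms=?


LT(f)=x^7y, LT(g)=6x^10y^11
lcm(LM)=x^10y^11
S(f,g) (scaled by 6 to clear denominators) = 6x^3y^10*f - 1*g = 36x^6y^11 - 3x^5y^3
2 terms, deg 17.
17+2=19


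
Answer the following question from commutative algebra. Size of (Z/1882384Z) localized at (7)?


7-primary part: 1882384=7^6*16
Size=7^6=117649


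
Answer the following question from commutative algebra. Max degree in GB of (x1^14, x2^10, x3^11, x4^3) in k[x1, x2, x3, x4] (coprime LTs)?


Pure powers, coprime LTs => already GB.
Degrees: 14, 10, 11, 3
Max=14


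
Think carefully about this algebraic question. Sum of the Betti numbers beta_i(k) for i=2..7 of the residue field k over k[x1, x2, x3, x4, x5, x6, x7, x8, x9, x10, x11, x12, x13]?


Koszul resolution: beta_i(k)=C(n,i), n=13
C(13,2)=78, C(13,3)=286, C(13,4)=715, C(13,5)=1287, C(13,6)=1716, C(13,7)=1716
Sum=5798


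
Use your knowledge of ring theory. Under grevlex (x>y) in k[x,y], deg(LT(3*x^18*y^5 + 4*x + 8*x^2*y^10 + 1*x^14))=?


LT: 3*x^18*y^5
deg_x=18, deg_y=5
Total=18+5=23


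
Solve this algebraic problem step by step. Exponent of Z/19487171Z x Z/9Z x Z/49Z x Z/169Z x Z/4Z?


Exponent = lcm of the cyclic orders; pairwise coprime => product.
11^7*3^2*7^2*13^2*2^2=19487171*9*49*169*4=5809437469836


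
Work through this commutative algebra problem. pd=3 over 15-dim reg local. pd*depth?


pd+depth=15
depth=15-3=12
pd*depth=3*12=36


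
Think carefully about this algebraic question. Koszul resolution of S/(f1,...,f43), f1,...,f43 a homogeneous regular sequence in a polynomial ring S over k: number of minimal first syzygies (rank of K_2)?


Regular sequence => Koszul complex is the minimal free resolution.
Syz_1 minimally generated by Koszul relations f_i*e_j - f_j*e_i (i<j): mu(Syz_1) = beta_2 = C(m,2) = m(m-1)/2
m=43
43*42/2 = 903


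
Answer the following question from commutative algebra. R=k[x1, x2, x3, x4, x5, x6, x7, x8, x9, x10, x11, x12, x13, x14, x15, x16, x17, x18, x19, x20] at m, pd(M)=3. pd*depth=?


pd+depth=20
depth=20-3=17
pd*depth=3*17=51


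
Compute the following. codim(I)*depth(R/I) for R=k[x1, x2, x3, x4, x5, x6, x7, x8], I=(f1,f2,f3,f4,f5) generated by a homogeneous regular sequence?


codim=5, depth=dim(R/I)=8-5=3
Product=5*3=15


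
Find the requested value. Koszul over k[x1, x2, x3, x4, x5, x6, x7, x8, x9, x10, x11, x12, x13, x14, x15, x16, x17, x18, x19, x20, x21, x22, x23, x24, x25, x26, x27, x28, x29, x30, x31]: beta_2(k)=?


C(n,i)=C(31,2)=465


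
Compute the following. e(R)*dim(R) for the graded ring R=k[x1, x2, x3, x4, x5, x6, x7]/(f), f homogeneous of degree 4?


e(R)=deg(f)=4, dim(R)=7-1=6
e*dim=4*6=24


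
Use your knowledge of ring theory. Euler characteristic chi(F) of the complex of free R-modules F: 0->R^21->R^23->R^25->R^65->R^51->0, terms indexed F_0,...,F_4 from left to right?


chi = sum (-1)^i * rank:
(-1)^0*21=21
(-1)^1*23=-23
(-1)^2*25=25
(-1)^3*65=-65
(-1)^4*51=51
chi=9


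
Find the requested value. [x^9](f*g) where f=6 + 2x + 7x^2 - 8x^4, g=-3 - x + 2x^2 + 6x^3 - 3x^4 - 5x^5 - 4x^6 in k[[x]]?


[x^9] = sum a_i*b_j, i+j=9
  -8*-5=40
Sum=40


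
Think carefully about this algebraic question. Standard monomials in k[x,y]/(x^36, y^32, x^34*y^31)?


k[x,y]/I, I = (x^36, y^32, x^34*y^31)
Rect: 36x32=1152. Corner: (36-34)x(32-31)=2.
dim = 1152-2 = 1150


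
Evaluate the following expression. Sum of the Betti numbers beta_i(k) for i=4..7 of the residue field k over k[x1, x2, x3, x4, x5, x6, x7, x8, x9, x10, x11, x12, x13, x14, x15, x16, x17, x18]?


Koszul resolution: beta_i(k)=C(n,i), n=18
C(18,4)=3060, C(18,5)=8568, C(18,6)=18564, C(18,7)=31824
Sum=62016


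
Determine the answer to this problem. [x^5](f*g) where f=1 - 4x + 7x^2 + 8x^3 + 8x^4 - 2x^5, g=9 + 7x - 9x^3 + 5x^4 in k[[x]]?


[x^5] = sum a_i*b_j, i+j=5
  -4*5=-20
  7*-9=-63
  8*7=56
  -2*9=-18
Sum=-45


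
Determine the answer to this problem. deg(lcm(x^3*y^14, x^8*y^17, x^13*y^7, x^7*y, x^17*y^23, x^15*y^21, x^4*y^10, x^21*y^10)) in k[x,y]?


lcm = componentwise max:
x: max(3,8,13,7,17,15,4,21)=21
y: max(14,17,7,1,23,21,10,10)=23
Total=21+23=44


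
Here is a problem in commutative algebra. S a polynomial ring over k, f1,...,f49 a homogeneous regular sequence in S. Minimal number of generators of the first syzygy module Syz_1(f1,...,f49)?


Regular sequence => Koszul complex is the minimal free resolution.
Syz_1 minimally generated by Koszul relations f_i*e_j - f_j*e_i (i<j): mu(Syz_1) = beta_2 = C(m,2) = m(m-1)/2
m=49
49*48/2 = 1176


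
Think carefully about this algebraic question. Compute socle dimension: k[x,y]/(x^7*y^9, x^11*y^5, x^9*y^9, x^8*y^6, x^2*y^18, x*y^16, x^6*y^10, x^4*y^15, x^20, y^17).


Socle = ann(m) = span of standard monomials u with x*u, y*u in I (staircase corners).
Redundant generators: x^9*y^9, x^2*y^18
Minimal generators: x^20, x^11*y^5, x^8*y^6, x^7*y^9, x^6*y^10, x^4*y^15, x*y^16, y^17
Corners: y^16, x^3y^15, x^5y^14, x^6y^9, x^7y^8, x^10y^5, x^19y^4
Socle dim=7


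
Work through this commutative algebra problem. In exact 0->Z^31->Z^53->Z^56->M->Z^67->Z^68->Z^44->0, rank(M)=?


Alt sum=0:
(-1)^0*31 + (-1)^1*53 + (-1)^2*56 + (-1)^3*? + (-1)^4*67 + (-1)^5*68 + (-1)^6*44=0
rank(M)=77


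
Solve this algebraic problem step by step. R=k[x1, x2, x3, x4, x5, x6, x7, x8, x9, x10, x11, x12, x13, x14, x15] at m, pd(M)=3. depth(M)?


pd+depth=depth(R)=15
depth=15-3=12


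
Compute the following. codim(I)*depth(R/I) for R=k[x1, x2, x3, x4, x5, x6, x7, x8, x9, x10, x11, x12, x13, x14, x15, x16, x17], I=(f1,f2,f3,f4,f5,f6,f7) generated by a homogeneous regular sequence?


codim=7, depth=dim(R/I)=17-7=10
Product=7*10=70


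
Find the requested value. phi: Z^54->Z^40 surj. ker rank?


rank(ker) = 54-40 = 14


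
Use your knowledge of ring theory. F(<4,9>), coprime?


gcd(4,9)=1 => F=ab-a-b=4*9-4-9=36-13=23


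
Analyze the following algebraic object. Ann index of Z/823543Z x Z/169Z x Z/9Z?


Exponent = lcm of the cyclic orders; pairwise coprime => product.
7^7*13^2*3^2=823543*169*9=1252608903


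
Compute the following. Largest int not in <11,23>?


gcd(11,23)=1 => F=ab-a-b=11*23-11-23=253-34=219


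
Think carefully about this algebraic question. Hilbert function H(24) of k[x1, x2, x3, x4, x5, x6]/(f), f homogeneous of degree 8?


C(29,5)-C(21,5)=118755-20349=98406


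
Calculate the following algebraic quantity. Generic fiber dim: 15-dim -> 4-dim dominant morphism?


dim(fiber)=dim(X)-dim(Y)=15-4=11


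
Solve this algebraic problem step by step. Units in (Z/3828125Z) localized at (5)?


Local ring = Z/78125Z.
phi(78125) = 5^6*(5-1) = 62500


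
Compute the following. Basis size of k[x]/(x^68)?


Basis: 1,x,...,x^67
dim=68


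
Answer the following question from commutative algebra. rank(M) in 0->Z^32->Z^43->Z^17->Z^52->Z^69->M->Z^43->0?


Alt sum=0:
(-1)^0*32 + (-1)^1*43 + (-1)^2*17 + (-1)^3*52 + (-1)^4*69 + (-1)^5*? + (-1)^6*43=0
rank(M)=66
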